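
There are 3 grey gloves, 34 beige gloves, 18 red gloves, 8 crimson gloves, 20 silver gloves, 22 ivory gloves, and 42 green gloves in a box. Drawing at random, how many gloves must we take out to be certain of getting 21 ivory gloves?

To avoid ivory gloves as long as possible, exhaust the other 6 colors first.
The worst case draws every non-ivory glove first: 3 + 34 + 18 + 8 + 20 + 42 = 125.
The next 21 draws are then forced to be ivory, giving 125 + 21 = 146.

146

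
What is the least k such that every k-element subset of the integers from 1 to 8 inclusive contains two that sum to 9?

Partition {1, …, 8} into 4 pairs: {1,8}, {2,7}, …, {4,5}.
Choosing 4 integers — say the integers 1 through 4 — takes one from each pair and avoids the property.
Choosing 5 forces two into the same pair by pigeonhole, and those sum to 9. So 5.

5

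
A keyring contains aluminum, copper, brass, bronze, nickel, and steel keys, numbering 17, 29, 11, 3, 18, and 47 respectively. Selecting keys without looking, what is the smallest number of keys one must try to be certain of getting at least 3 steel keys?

81

To avoid steel keys as long as possible, exhaust the other 5 types first.
The worst case draws every non-steel key first: 17 + 29 + 11 + 3 + 18 = 78.
The next 3 draws are then forced to be steel, giving 78 + 3 = 81.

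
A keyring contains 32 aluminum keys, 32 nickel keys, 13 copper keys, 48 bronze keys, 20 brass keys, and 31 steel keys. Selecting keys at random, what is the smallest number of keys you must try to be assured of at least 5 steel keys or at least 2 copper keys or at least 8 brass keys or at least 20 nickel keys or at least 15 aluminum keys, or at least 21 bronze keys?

66

The worst case stops just short of every target: 14 aluminum, 19 nickel, 1 copper, 20 bronze, 7 brass, 4 steel — 14 + 19 + 1 + 20 + 7 + 4 = 65 keys.
One more key must push some type to its target, so 65 + 1 = 66.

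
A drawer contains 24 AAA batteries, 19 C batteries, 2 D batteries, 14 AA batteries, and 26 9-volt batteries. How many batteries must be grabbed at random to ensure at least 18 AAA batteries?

To avoid AAA batteries as long as possible, exhaust the other 4 types first.
The worst case draws every non-AAA battery first: 19 + 2 + 14 + 26 = 61.
The next 18 draws are then forced to be AAA, giving 61 + 18 = 79.

79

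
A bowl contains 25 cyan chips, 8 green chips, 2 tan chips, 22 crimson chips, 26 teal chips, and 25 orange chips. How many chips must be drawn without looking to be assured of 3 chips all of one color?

Treat the 6 colors as pigeonholes.
The worst case takes 2 chips of each color without reaching 3 of any: 6 × 2 = 12.
The next chip must bring some color to 3, so 12 + 1 = 13.

13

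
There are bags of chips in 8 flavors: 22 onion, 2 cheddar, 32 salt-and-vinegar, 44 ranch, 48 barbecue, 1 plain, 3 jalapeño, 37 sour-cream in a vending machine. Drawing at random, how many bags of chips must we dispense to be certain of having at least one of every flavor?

189

The hardest flavor to obtain is plain: we could draw every other bag of chips first — 189 − 1 = 188 bags of chips — without a single plain one.
The next draw must be plain, so 188 + 1 = 189.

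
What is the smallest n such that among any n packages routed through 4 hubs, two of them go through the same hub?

There are 4 hubs acting as pigeonholes.
With 4 packages we could place one in each, avoiding any repeat.
One more forces some class to hold 2, so 4 + 1 = 5.

5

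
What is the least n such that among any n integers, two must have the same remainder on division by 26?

27

Two integers differ by a multiple of 26 exactly when they share a remainder mod 26.
There are 26 residue classes mod 26, so 26 integers can all lie in distinct classes.
One more integer must repeat a residue, giving a difference divisible by 26. So n = 26 + 1 = 27.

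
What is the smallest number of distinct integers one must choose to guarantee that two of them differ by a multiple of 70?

Two integers differ by a multiple of 70 exactly when they share a remainder mod 70.
There are 70 residue classes mod 70, so 70 integers can all lie in distinct classes.
One more integer must repeat a residue, giving a difference divisible by 70. So n = 70 + 1 = 71.

71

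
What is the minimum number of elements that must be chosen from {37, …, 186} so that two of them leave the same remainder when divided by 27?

Group the integers by remainder mod 27; there are 27 residue classes, each nonempty in this range.
Choosing one from each class (27 integers) avoids any shared remainder.
One more choice must repeat a class, so two differ by a multiple of 27. Hence 27 + 1 = 28.

28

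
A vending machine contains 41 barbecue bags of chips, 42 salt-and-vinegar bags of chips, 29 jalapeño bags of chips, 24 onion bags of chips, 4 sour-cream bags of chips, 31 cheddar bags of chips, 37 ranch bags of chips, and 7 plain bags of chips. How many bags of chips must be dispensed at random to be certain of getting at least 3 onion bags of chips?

194

The worst case draws every non-onion bag of chips first: 41 + 42 + 29 + 4 + 31 + 37 + 7 = 191.
The next 3 draws are then forced to be onion, giving 191 + 3 = 194.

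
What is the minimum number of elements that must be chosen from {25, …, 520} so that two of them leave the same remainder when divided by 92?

93

Group the integers by remainder mod 92; there are 92 residue classes, each nonempty in this range.
Choosing one from each class (92 integers) avoids any shared remainder.
One more choice must repeat a class, so two differ by a multiple of 92. Hence 92 + 1 = 93.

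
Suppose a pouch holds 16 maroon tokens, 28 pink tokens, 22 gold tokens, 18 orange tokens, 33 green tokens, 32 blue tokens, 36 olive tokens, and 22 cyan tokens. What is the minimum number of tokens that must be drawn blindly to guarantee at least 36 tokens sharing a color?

In the worst case we take at most 35 of each color, but all 16 maroon, all 28 pink, all 22 gold, all 18 orange, all 33 green, all 32 blue, and all 22 cyan (fewer than 35), giving 16 + 28 + 22 + 18 + 33 + 32 + 35 + 22 = 206.
One more token then forces some color to 36, so 206 + 1 = 207.

207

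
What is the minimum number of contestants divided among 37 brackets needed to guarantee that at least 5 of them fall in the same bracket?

149

There are 37 brackets acting as pigeonholes.
With 37 × 4 = 148 contestants we could place exactly 4 in each, with no class reaching 5.
One more forces some class to hold 5, so 148 + 1 = 149.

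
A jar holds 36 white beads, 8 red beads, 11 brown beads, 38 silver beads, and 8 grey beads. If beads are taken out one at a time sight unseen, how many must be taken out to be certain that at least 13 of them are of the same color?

Treat the 5 colors as pigeonholes.
In the worst case we take at most 12 of each color, but all 8 red, all 11 brown, and all 8 grey (fewer than 12), giving 12 + 8 + 11 + 12 + 8 = 51.
One more bead then forces some color to 13, so 51 + 1 = 52.

52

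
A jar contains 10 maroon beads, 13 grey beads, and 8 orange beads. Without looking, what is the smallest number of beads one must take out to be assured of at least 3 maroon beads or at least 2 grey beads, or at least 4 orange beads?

The worst case stops just short of every target: 2 maroon, 1 grey, 3 orange — 2 + 1 + 3 = 6 beads.
One more bead must push some color to its target, so 6 + 1 = 7.

7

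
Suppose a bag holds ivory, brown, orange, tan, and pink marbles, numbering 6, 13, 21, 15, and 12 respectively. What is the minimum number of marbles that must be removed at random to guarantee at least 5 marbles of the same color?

Treat the 5 colors as pigeonholes.
The worst case takes 4 marbles of each color without reaching 5 of any: 5 × 4 = 20.
The next marble must bring some color to 5, so 20 + 1 = 21.

21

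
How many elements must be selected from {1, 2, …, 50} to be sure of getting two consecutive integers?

Partition {1, …, 50} into 25 pairs: {1,2}, {3,4}, …, {49,50}.
Choosing 25 integers — say the 25 even numbers 2, 4, …, 50 — takes one from each pair and avoids the property.
Choosing 26 forces two into the same pair by pigeonhole, and those are consecutive. So 26.

26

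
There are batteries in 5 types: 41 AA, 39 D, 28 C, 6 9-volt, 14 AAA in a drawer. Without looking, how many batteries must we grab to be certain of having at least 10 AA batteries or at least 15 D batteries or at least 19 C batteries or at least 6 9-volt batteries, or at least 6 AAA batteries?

52

The worst case stops just short of every target: 9 AA, 14 D, 18 C, 5 9-volt, 5 AAA — 9 + 14 + 18 + 5 + 5 = 51 batteries.
One more battery must push some type to its target, so 51 + 1 = 52.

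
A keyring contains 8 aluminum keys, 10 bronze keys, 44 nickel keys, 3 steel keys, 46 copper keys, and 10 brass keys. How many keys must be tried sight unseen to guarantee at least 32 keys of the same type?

Treat the 6 types as pigeonholes.
In the worst case we take at most 31 of each type, but all 8 aluminum, all 10 bronze, all 3 steel, and all 10 brass (fewer than 31), giving 8 + 10 + 31 + 3 + 31 + 10 = 93.
One more key then forces some type to 32, so 93 + 1 = 94.

94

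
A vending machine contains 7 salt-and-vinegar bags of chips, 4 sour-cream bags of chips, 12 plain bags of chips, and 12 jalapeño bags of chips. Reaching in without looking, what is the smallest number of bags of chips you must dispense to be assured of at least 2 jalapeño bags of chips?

25

The worst case draws every non-jalapeño bag of chips first: 7 + 4 + 12 = 23.
The next 2 draws are then forced to be jalapeño, giving 23 + 2 = 25.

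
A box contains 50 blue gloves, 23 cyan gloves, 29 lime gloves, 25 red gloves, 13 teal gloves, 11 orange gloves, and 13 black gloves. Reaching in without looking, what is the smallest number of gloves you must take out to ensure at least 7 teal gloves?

158

The worst case draws every non-teal glove first: 50 + 23 + 29 + 25 + 11 + 13 = 151.
The next 7 draws are then forced to be teal, giving 151 + 7 = 158.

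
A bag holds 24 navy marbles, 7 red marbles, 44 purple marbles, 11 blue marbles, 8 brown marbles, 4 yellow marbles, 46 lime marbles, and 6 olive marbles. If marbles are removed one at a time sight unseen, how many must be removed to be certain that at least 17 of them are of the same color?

Treat the 8 colors as pigeonholes.
In the worst case we take at most 16 of each color, but all 7 red, all 11 blue, all 8 brown, all 4 yellow, and all 6 olive (fewer than 16), giving 16 + 7 + 16 + 11 + 8 + 4 + 16 + 6 = 84.
One more marble then forces some color to 17, so 84 + 1 = 85.

85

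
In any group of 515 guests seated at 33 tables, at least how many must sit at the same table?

The 515 guests fall into 33 tables.
If each of the 33 tables held at most 15, the total would be at most 33 × 15 = 495 < 515, a contradiction.
So at least one holds ⌈515/33⌉ = 16.

16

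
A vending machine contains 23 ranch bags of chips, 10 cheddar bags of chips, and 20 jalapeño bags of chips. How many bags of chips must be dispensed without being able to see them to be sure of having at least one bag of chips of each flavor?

44

The hardest flavor to obtain is cheddar: we could draw every other bag of chips first — 53 − 10 = 43 bags of chips — without a single cheddar one.
The next draw must be cheddar, so 43 + 1 = 44.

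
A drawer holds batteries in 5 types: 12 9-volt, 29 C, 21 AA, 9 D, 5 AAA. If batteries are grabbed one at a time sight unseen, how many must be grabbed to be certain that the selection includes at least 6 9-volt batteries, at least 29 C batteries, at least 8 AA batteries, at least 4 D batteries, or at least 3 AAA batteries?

46

Each of the 5 types has its own threshold; avoid all of them simultaneously.
The worst case stops just short of every target: 5 9-volt, 28 C, 7 AA, 3 D, 2 AAA — 5 + 28 + 7 + 3 + 2 = 45 batteries.
One more battery must push some type to its target, so 45 + 1 = 46.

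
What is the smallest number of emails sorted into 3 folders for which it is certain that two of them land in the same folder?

4

There are 3 folders acting as pigeonholes.
With 3 emails we could place one in each, avoiding any repeat.
One more forces some class to hold 2, so 3 + 1 = 4.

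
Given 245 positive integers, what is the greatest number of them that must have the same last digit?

There are 10 possible last digits, which serve as the pigeonholes.
If each of the 10 possible last digits held at most 24, the total would be at most 10 × 24 = 240 < 245, a contradiction.
So at least one holds ⌈245/10⌉ = 25.

25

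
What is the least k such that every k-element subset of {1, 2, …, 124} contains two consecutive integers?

Partition {1, …, 124} into 62 pairs: {1,2}, {3,4}, …, {123,124}.
Choosing 62 integers — say the 62 even numbers 2, 4, …, 124 — takes one from each pair and avoids the property.
Choosing 63 forces two into the same pair by pigeonhole, and those are consecutive. So 63.

63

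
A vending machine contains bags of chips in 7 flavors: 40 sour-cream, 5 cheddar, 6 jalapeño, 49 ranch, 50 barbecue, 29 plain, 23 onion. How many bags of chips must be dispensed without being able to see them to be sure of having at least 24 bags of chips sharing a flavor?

127

In the worst case we take at most 23 of each flavor, but all 5 cheddar and all 6 jalapeño (fewer than 23), giving 23 + 5 + 6 + 23 + 23 + 23 + 23 = 126.
One more bag of chips then forces some flavor to 24, so 126 + 1 = 127.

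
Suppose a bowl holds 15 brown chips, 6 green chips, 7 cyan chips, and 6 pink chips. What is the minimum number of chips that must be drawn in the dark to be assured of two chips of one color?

5

Treat the 4 colors as pigeonholes.
The worst case takes 1 chip of each color without reaching 2 of any: 4 × 1 = 4.
The next chip must bring some color to 2, so 4 + 1 = 5.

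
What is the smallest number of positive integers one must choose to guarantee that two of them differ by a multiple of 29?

30

Two integers differ by a multiple of 29 exactly when they share a remainder mod 29.
There are 29 residue classes mod 29, so 29 integers can all lie in distinct classes.
One more integer must repeat a residue, giving a difference divisible by 29. So n = 29 + 1 = 30.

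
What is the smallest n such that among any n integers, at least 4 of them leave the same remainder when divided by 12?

37

There are 12 residue classes modulo 12 acting as pigeonholes.
With 12 × 3 = 36 integers we could place exactly 3 in each, with no class reaching 4.
One more forces some class to hold 4, so 36 + 1 = 37.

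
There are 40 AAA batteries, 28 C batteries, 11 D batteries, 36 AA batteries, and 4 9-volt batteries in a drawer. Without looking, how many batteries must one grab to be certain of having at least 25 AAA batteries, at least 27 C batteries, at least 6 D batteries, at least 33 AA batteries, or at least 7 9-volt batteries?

Each of the 5 types has its own threshold; avoid all of them simultaneously.
The worst case stops just short of every target: 24 AAA, 26 C, 5 D, 32 AA, all 4 9-volt — 24 + 26 + 5 + 32 + 4 = 91 batteries.
One more battery must push some type to its target, so 91 + 1 = 92.

92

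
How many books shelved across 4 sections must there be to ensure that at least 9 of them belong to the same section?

There are 4 sections acting as pigeonholes.
With 4 × 8 = 32 books we could place exactly 8 in each, with no class reaching 9.
One more forces some class to hold 9, so 32 + 1 = 33.

33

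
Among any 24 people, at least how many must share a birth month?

2

There are 12 months of the year, which serve as the pigeonholes.
If each of the 12 months of the year held at most 1, the total would be at most 12 × 1 = 12 < 24, a contradiction.
So at least one holds ⌈24/12⌉ = 2.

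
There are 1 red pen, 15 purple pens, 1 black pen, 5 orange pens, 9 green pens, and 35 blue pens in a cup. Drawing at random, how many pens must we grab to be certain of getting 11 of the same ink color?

37

In the worst case we take at most 10 of each ink color, but all 1 red, all 1 black, all 5 orange, and all 9 green (fewer than 10), giving 1 + 10 + 1 + 5 + 9 + 10 = 36.
One more pen then forces some ink color to 11, so 36 + 1 = 37.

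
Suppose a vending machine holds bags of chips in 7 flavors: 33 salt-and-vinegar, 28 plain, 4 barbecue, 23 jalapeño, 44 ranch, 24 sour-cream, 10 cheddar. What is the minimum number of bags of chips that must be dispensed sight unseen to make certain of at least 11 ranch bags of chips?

To avoid ranch bags of chips as long as possible, exhaust the other 6 flavors first.
The worst case draws every non-ranch bag of chips first: 33 + 28 + 4 + 23 + 24 + 10 = 122.
The next 11 draws are then forced to be ranch, giving 122 + 11 = 133.

133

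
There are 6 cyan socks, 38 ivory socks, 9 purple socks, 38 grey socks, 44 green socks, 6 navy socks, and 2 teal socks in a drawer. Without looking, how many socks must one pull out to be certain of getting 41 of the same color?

140

Treat the 7 colors as pigeonholes.
In the worst case we take at most 40 of each color, but all 6 cyan, all 38 ivory, all 9 purple, all 38 grey, all 6 navy, and all 2 teal (fewer than 40), giving 6 + 38 + 9 + 38 + 40 + 6 + 2 = 139.
One more sock then forces some color to 41, so 139 + 1 = 140.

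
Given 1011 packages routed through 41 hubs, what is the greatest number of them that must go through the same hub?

25

If each of the 41 hubs held at most 24, the total would be at most 41 × 24 = 984 < 1011, a contradiction.
So at least one holds ⌈1011/41⌉ = 25.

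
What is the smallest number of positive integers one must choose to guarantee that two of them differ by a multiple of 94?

95

Use the pigeonhole principle on residue classes: two integers differ by a multiple of 94 exactly when they share a remainder mod 94.
There are 94 residue classes mod 94, so 94 integers can all lie in distinct classes.
One more integer must repeat a residue, giving a difference divisible by 94. So n = 94 + 1 = 95.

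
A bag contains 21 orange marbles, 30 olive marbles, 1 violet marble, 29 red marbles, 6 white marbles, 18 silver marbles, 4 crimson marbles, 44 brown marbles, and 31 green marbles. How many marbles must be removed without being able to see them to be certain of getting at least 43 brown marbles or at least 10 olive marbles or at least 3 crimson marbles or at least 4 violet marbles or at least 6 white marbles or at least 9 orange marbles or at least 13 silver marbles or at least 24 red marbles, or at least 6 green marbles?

The worst case stops just short of every target: 8 orange, 9 olive, all 1 violet, 23 red, 5 white, 12 silver, 2 crimson, 42 brown, 5 green — 8 + 9 + 1 + 23 + 5 + 12 + 2 + 42 + 5 = 107 marbles.
One more marble must push some color to its target, so 107 + 1 = 108.

108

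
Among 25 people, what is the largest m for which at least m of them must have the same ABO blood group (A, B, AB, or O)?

There are 4 ABO blood groups, which serve as the pigeonholes.
If each of the 4 ABO blood groups held at most 6, the total would be at most 4 × 6 = 24 < 25, a contradiction.
So at least one holds ⌈25/4⌉ = 7.

7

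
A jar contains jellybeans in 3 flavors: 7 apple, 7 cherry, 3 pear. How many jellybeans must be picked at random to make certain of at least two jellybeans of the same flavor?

4

The worst case takes 1 jellybean of each flavor without reaching 2 of any: 3 × 1 = 3.
The next jellybean must bring some flavor to 2, so 3 + 1 = 4.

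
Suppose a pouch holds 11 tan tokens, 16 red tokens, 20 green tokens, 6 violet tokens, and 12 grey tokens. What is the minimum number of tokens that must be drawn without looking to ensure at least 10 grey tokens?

63

The worst case draws every non-grey token first: 11 + 16 + 20 + 6 = 53.
The next 10 draws are then forced to be grey, giving 53 + 10 = 63.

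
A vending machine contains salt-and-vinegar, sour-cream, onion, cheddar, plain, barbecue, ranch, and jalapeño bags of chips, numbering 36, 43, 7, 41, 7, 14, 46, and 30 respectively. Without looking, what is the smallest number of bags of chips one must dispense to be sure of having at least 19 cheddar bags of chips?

The worst case draws every non-cheddar bag of chips first: 36 + 43 + 7 + 7 + 14 + 46 + 30 = 183.
The next 19 draws are then forced to be cheddar, giving 183 + 19 = 202.

202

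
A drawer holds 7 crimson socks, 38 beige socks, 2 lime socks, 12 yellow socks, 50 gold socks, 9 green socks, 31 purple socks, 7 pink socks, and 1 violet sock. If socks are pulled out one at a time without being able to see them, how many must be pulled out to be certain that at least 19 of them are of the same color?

In the worst case we take at most 18 of each color, but all 7 crimson, all 2 lime, all 12 yellow, all 9 green, all 7 pink, and all 1 violet (fewer than 18), giving 7 + 18 + 2 + 12 + 18 + 9 + 18 + 7 + 1 = 92.
One more sock then forces some color to 19, so 92 + 1 = 93.

93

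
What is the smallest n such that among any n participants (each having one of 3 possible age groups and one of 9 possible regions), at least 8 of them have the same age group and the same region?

There are 3 × 9 = 27 (age group, region) combinations acting as pigeonholes.
With 27 × 7 = 189 participants we could place exactly 7 in each, with no (age group, region) pair reaching 8.
One more forces some (age group, region) pair to hold 8, so 189 + 1 = 190.

190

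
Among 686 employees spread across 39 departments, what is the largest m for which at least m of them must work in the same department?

18

The 686 employees fall into 39 departments.
If each of the 39 departments held at most 17, the total would be at most 39 × 17 = 663 < 686, a contradiction.
So at least one holds ⌈686/39⌉ = 18.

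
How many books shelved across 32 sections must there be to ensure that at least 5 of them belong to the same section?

129

There are 32 sections acting as pigeonholes.
With 32 × 4 = 128 books we could place exactly 4 in each, with no class reaching 5.
One more forces some class to hold 5, so 128 + 1 = 129.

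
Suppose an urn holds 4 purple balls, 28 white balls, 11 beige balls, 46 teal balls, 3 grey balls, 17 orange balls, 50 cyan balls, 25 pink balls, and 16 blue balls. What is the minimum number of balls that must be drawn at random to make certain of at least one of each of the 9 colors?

198

The hardest color to obtain is grey: we could draw every other ball first — 200 − 3 = 197 balls — without a single grey one.
The next draw must be grey, so 197 + 1 = 198.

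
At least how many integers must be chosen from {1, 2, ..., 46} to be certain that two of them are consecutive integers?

24

Partition {1, …, 46} into 23 pairs: {1,2}, {3,4}, …, {45,46}.
Choosing 23 integers — say the 23 even numbers 2, 4, …, 46 — takes one from each pair and avoids the property.
Choosing 24 forces two into the same pair by pigeonhole, and those are consecutive. So 24.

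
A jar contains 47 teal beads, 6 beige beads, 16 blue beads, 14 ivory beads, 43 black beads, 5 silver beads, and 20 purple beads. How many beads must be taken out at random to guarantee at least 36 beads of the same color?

132

Treat the 7 colors as pigeonholes.
In the worst case we take at most 35 of each color, but all 6 beige, all 16 blue, all 14 ivory, all 5 silver, and all 20 purple (fewer than 35), giving 35 + 6 + 16 + 14 + 35 + 5 + 20 = 131.
One more bead then forces some color to 36, so 131 + 1 = 132.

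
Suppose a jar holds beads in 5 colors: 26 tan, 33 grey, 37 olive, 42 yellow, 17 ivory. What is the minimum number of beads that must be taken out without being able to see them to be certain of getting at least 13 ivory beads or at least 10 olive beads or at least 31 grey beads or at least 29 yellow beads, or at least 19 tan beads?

The worst case stops just short of every target: 18 tan, 30 grey, 9 olive, 28 yellow, 12 ivory — 18 + 30 + 9 + 28 + 12 = 97 beads.
One more bead must push some color to its target, so 97 + 1 = 98.

98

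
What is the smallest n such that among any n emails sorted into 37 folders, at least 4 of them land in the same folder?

There are 37 folders acting as pigeonholes.
With 37 × 3 = 111 emails we could place exactly 3 in each, with no class reaching 4.
One more forces some class to hold 4, so 111 + 1 = 112.

112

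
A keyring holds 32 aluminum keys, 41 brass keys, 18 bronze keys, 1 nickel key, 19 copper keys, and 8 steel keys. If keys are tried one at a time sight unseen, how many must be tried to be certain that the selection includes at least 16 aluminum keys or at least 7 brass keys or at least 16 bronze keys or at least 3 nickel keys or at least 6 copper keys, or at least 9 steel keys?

Each of the 6 types has its own threshold; avoid all of them simultaneously.
The worst case stops just short of every target: 15 aluminum, 6 brass, 15 bronze, all 1 nickel, 5 copper, 8 steel — 15 + 6 + 15 + 1 + 5 + 8 = 50 keys.
One more key must push some type to its target, so 50 + 1 = 51.

51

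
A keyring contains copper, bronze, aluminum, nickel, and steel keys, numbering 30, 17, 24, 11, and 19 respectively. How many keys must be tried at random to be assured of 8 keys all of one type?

36

The worst case takes 7 keys of each type without reaching 8 of any: 5 × 7 = 35.
The next key must bring some type to 8, so 35 + 1 = 36.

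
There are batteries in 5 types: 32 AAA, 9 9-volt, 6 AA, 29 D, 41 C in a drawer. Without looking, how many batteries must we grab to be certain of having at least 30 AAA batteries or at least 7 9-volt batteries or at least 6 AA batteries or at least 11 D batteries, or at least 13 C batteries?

Each of the 5 types has its own threshold; avoid all of them simultaneously.
The worst case stops just short of every target: 29 AAA, 6 9-volt, 5 AA, 10 D, 12 C — 29 + 6 + 5 + 10 + 12 = 62 batteries.
One more battery must push some type to its target, so 62 + 1 = 63.

63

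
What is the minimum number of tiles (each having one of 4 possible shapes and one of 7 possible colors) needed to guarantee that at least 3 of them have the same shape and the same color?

There are 4 × 7 = 28 (shape, color) combinations acting as pigeonholes.
With 28 × 2 = 56 tiles we could place exactly 2 in each, with no (shape, color) pair reaching 3.
One more forces some (shape, color) pair to hold 3, so 56 + 1 = 57.

57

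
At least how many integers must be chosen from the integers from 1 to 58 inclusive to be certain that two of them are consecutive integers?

Partition {1, …, 58} into 29 pairs: {1,2}, {3,4}, …, {57,58}.
Choosing 29 integers — say the 29 even numbers 2, 4, …, 58 — takes one from each pair and avoids the property.
Choosing 30 forces two into the same pair by pigeonhole, and those are consecutive. So 30.

30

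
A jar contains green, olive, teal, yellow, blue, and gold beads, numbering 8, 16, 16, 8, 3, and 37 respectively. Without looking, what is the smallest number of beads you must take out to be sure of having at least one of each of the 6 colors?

The hardest color to obtain is blue: we could draw every other bead first — 88 − 3 = 85 beads — without a single blue one.
The next draw must be blue, so 85 + 1 = 86.

86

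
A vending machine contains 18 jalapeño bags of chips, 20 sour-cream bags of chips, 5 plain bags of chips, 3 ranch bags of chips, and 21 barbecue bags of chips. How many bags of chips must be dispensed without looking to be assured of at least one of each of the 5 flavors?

65

The hardest flavor to obtain is ranch: we could draw every other bag of chips first — 67 − 3 = 64 bags of chips — without a single ranch one.
The next draw must be ranch, so 64 + 1 = 65.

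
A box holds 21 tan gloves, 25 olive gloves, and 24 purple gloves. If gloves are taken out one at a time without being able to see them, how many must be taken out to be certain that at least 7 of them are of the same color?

Treat the 3 colors as pigeonholes.
The worst case takes 6 gloves of each color without reaching 7 of any: 3 × 6 = 18.
The next glove must bring some color to 7, so 18 + 1 = 19.

19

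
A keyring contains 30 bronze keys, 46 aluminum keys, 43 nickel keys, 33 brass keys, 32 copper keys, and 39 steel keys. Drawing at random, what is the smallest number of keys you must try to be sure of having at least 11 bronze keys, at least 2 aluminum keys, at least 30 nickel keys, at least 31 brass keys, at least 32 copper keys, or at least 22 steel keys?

123

Each of the 6 types has its own threshold; avoid all of them simultaneously.
The worst case stops just short of every target: 10 bronze, 1 aluminum, 29 nickel, 30 brass, 31 copper, 21 steel — 10 + 1 + 29 + 30 + 31 + 21 = 122 keys.
One more key must push some type to its target, so 122 + 1 = 123.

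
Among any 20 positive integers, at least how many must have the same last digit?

There are 10 possible last digits, which serve as the pigeonholes.
If each of the 10 possible last digits held at most 1, the total would be at most 10 × 1 = 10 < 20, a contradiction.
So at least one holds ⌈20/10⌉ = 2.

2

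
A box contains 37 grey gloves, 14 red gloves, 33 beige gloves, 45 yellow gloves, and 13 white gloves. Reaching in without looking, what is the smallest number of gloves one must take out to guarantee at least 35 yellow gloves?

To avoid yellow gloves as long as possible, exhaust the other 4 colors first.
The worst case draws every non-yellow glove first: 37 + 14 + 33 + 13 = 97.
The next 35 draws are then forced to be yellow, giving 97 + 35 = 132.

132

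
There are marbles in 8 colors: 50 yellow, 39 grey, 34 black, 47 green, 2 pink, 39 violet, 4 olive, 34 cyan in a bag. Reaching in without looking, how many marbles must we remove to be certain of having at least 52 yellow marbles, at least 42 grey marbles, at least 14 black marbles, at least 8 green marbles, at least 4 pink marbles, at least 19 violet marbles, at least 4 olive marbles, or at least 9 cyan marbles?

Each of the 8 colors has its own threshold; avoid all of them simultaneously.
The worst case stops just short of every target: all 50 yellow, all 39 grey, 13 black, 7 green, all 2 pink, 18 violet, 3 olive, 8 cyan — 50 + 39 + 13 + 7 + 2 + 18 + 3 + 8 = 140 marbles.
One more marble must push some color to its target, so 140 + 1 = 141.

141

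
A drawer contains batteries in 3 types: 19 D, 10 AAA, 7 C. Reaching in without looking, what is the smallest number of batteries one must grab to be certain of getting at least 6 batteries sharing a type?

16

The worst case takes 5 batteries of each type without reaching 6 of any: 3 × 5 = 15.
The next battery must bring some type to 6, so 15 + 1 = 16.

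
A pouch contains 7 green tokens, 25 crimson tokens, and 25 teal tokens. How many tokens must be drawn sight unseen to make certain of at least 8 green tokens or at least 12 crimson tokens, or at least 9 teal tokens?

The worst case stops just short of every target: 7 green, 11 crimson, 8 teal — 7 + 11 + 8 = 26 tokens.
One more token must push some color to its target, so 26 + 1 = 27.

27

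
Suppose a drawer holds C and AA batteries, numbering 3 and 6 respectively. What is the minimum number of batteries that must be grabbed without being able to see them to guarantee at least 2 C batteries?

8

The worst case draws every non-C battery first: 6.
The next 2 draws are then forced to be C, giving 6 + 2 = 8.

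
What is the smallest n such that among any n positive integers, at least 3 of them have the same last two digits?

201

There are 100 possible two-digit endings acting as pigeonholes.
With 100 × 2 = 200 positive integers we could place exactly 2 in each, with no class reaching 3.
One more forces some class to hold 3, so 200 + 1 = 201.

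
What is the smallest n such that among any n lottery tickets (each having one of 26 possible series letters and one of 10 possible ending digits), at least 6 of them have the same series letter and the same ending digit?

There are 26 × 10 = 260 (series letter, ending digit) combinations acting as pigeonholes.
With 260 × 5 = 1300 lottery tickets we could place exactly 5 in each, with no (series letter, ending digit) pair reaching 6.
One more forces some (series letter, ending digit) pair to hold 6, so 1300 + 1 = 1301.

1301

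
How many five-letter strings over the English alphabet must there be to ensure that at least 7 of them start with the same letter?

There are 26 possible first letters acting as pigeonholes.
With 26 × 6 = 156 five-letter strings over the English alphabet we could place exactly 6 in each, with no class reaching 7.
One more forces some class to hold 7, so 156 + 1 = 157.

157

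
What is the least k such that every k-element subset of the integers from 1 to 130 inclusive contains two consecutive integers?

66

Partition {1, …, 130} into 65 pairs: {1,2}, {3,4}, …, {129,130}.
Choosing 65 integers — say the 65 even numbers 2, 4, …, 130 — takes one from each pair and avoids the property.
Choosing 66 forces two into the same pair by pigeonhole, and those are consecutive. So 66.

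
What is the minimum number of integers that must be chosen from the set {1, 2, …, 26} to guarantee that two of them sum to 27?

Partition {1, …, 26} into 13 pairs: {1,26}, {2,25}, …, {13,14}.
Choosing 13 integers — say the integers 1 through 13 — takes one from each pair and avoids the property.
Choosing 14 forces two into the same pair by pigeonhole, and those sum to 27. So 14.

14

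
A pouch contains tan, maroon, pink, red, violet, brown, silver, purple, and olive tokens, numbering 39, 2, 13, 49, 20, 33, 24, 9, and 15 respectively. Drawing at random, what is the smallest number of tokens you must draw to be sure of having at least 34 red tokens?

The worst case draws every non-red token first: 39 + 2 + 13 + 20 + 33 + 24 + 9 + 15 = 155.
The next 34 draws are then forced to be red, giving 155 + 34 = 189.

189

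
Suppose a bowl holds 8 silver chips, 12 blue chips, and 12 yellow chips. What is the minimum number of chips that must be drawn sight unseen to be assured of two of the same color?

4

Treat the 3 colors as pigeonholes.
The worst case takes 1 chip of each color without reaching 2 of any: 3 × 1 = 3.
The next chip must bring some color to 2, so 3 + 1 = 4.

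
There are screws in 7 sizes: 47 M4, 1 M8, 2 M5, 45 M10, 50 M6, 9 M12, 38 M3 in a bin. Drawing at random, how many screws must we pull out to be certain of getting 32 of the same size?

137

In the worst case we take at most 31 of each size, but all 1 M8, all 2 M5, and all 9 M12 (fewer than 31), giving 31 + 1 + 2 + 31 + 31 + 9 + 31 = 136.
One more screw then forces some size to 32, so 136 + 1 = 137.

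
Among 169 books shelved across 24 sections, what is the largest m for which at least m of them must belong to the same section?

8

If each of the 24 sections held at most 7, the total would be at most 24 × 7 = 168 < 169, a contradiction.
So at least one holds ⌈169/24⌉ = 8.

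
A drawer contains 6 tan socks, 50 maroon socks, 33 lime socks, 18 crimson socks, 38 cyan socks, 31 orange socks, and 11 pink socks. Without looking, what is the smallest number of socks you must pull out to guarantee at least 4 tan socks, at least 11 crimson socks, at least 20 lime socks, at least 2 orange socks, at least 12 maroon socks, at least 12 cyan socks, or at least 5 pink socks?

Each of the 7 colors has its own threshold; avoid all of them simultaneously.
The worst case stops just short of every target: 3 tan, 11 maroon, 19 lime, 10 crimson, 11 cyan, 1 orange, 4 pink — 3 + 11 + 19 + 10 + 11 + 1 + 4 = 59 socks.
One more sock must push some color to its target, so 59 + 1 = 60.

60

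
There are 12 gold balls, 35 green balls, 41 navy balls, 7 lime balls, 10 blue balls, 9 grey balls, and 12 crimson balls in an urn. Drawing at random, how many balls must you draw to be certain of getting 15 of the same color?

79

Treat the 7 colors as pigeonholes.
In the worst case we take at most 14 of each color, but all 12 gold, all 7 lime, all 10 blue, all 9 grey, and all 12 crimson (fewer than 14), giving 12 + 14 + 14 + 7 + 10 + 9 + 12 = 78.
One more ball then forces some color to 15, so 78 + 1 = 79.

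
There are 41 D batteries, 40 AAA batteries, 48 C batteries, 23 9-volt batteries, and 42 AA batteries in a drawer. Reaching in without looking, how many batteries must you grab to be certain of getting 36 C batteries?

The worst case draws every non-C battery first: 41 + 40 + 23 + 42 = 146.
The next 36 draws are then forced to be C, giving 146 + 36 = 182.

182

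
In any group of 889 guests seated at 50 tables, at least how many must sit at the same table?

18

The 889 guests fall into 50 tables.
If each of the 50 tables held at most 17, the total would be at most 50 × 17 = 850 < 889, a contradiction.
So at least one holds ⌈889/50⌉ = 18.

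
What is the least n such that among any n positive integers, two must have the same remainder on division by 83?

84

Two integers differ by a multiple of 83 exactly when they share a remainder mod 83.
There are 83 residue classes mod 83, so 83 integers can all lie in distinct classes.
One more integer must repeat a residue, giving a difference divisible by 83. So n = 83 + 1 = 84.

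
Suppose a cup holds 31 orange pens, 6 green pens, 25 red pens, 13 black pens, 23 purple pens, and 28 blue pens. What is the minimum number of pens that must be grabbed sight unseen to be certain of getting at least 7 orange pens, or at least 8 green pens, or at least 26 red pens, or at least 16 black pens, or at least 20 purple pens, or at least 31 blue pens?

98

The worst case stops just short of every target: 6 orange, all 6 green, 25 red, all 13 black, 19 purple, all 28 blue — 6 + 6 + 25 + 13 + 19 + 28 = 97 pens.
One more pen must push some ink color to its target, so 97 + 1 = 98.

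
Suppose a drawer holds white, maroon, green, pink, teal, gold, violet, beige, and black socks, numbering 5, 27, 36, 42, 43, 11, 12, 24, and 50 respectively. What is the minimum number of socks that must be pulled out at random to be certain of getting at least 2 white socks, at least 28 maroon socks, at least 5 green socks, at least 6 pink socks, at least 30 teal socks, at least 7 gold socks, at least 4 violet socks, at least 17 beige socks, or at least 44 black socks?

The worst case stops just short of every target: 1 white, 27 maroon, 4 green, 5 pink, 29 teal, 6 gold, 3 violet, 16 beige, 43 black — 1 + 27 + 4 + 5 + 29 + 6 + 3 + 16 + 43 = 134 socks.
One more sock must push some color to its target, so 134 + 1 = 135.

135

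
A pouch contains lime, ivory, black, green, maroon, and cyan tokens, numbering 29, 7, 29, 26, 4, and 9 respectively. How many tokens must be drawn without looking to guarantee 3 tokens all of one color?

Treat the 6 colors as pigeonholes.
The worst case takes 2 tokens of each color without reaching 3 of any: 6 × 2 = 12.
The next token must bring some color to 3, so 12 + 1 = 13.

13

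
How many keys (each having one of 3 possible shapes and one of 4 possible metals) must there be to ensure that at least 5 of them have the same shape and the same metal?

There are 3 × 4 = 12 (shape, metal) combinations acting as pigeonholes.
With 12 × 4 = 48 keys we could place exactly 4 in each, with no (shape, metal) pair reaching 5.
One more forces some (shape, metal) pair to hold 5, so 48 + 1 = 49.

49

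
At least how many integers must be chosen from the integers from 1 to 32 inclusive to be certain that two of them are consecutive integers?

17

Partition {1, …, 32} into 16 pairs: {1,2}, {3,4}, …, {31,32}.
Choosing 16 integers — say the 16 even numbers 2, 4, …, 32 — takes one from each pair and avoids the property.
Choosing 17 forces two into the same pair by pigeonhole, and those are consecutive. So 17.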